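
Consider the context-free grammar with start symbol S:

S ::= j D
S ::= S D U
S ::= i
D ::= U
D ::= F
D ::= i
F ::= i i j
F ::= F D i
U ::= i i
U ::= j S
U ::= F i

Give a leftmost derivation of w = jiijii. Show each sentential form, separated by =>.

S => jD => jF => jFDi => jiijDi => jiijii

S => jD   [S ::= j D]
jD => jF   [D ::= F]
jF => jFDi   [F ::= F D i]
jFDi => jiijDi   [F ::= i i j]
jiijDi => jiijii   [D ::= i]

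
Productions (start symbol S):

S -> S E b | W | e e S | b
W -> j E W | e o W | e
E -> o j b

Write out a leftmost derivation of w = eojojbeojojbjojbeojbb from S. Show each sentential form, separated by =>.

S => SEb   [S -> S E b]
SEb => WEb   [S -> W]
WEb => eoWEb   [W -> e o W]
eoWEb => eojEWEb   [W -> j E W]
eojEWEb => eojojbWEb   [E -> o j b]
eojojbWEb => eojojbeoWEb   [W -> e o W]
eojojbeoWEb => eojojbeojEWEb   [W -> j E W]
eojojbeojEWEb => eojojbeojojbWEb   [E -> o j b]
eojojbeojojbWEb => eojojbeojojbjEWEb   [W -> j E W]
eojojbeojojbjEWEb => eojojbeojojbjojbWEb   [E -> o j b]
eojojbeojojbjojbWEb => eojojbeojojbjojbeEb   [W -> e]
eojojbeojojbjojbeEb => eojojbeojojbjojbeojbb   [E -> o j b]

S => SEb => WEb => eoWEb => eojEWEb => eojojbWEb => eojojbeoWEb => eojojbeojEWEb => eojojbeojojbWEb => eojojbeojojbjEWEb => eojojbeojojbjojbWEb => eojojbeojojbjojbeEb => eojojbeojojbjojbeojbb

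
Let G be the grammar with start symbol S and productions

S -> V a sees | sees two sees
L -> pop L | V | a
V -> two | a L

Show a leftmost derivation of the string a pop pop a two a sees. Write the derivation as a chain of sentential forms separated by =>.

S => V a sees => a L a sees => a pop L a sees => a pop pop L a sees => a pop pop V a sees => a pop pop a L a sees => a pop pop a V a sees => a pop pop a two a sees

S => V a sees   [S -> V a sees]
V a sees => a L a sees   [V -> a L]
a L a sees => a pop L a sees   [L -> pop L]
a pop L a sees => a pop pop L a sees   [L -> pop L]
a pop pop L a sees => a pop pop V a sees   [L -> V]
a pop pop V a sees => a pop pop a L a sees   [V -> a L]
a pop pop a L a sees => a pop pop a V a sees   [L -> V]
a pop pop a V a sees => a pop pop a two a sees   [V -> two]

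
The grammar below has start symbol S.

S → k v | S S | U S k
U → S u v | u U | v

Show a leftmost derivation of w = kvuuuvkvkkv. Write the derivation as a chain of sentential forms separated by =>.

S => SS   [S → S S]
SS => kvS   [S → k v]
kvS => kvSS   [S → S S]
kvSS => kvUSkS   [S → U S k]
kvUSkS => kvuUSkS   [U → u U]
kvuUSkS => kvuuUSkS   [U → u U]
kvuuUSkS => kvuuuUSkS   [U → u U]
kvuuuUSkS => kvuuuvSkS   [U → v]
kvuuuvSkS => kvuuuvkvkS   [S → k v]
kvuuuvkvkS => kvuuuvkvkkv   [S → k v]

S => SS => kvS => kvSS => kvUSkS => kvuUSkS => kvuuUSkS => kvuuuUSkS => kvuuuvSkS => kvuuuvkvkS => kvuuuvkvkkv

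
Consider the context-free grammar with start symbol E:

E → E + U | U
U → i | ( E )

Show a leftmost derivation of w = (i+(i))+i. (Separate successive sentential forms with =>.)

E => E+U   [E → E + U]
E+U => U+U   [E → U]
U+U => (E)+U   [U → ( E )]
(E)+U => (E+U)+U   [E → E + U]
(E+U)+U => (U+U)+U   [E → U]
(U+U)+U => (i+U)+U   [U → i]
(i+U)+U => (i+(E))+U   [U → ( E )]
(i+(E))+U => (i+(U))+U   [E → U]
(i+(U))+U => (i+(i))+U   [U → i]
(i+(i))+U => (i+(i))+i   [U → i]

E => E+U => U+U => (E)+U => (E+U)+U => (U+U)+U => (i+U)+U => (i+(E))+U => (i+(U))+U => (i+(i))+U => (i+(i))+i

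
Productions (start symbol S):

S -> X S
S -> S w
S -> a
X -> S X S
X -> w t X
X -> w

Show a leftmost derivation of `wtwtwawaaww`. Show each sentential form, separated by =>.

S => Sw => Sww => XSww => wtXSww => wtSXSSww => wtXSXSSww => wtwtXSXSSww => wtwtwSXSSww => wtwtwaXSSww => wtwtwawSSww => wtwtwawaSww => wtwtwawaaww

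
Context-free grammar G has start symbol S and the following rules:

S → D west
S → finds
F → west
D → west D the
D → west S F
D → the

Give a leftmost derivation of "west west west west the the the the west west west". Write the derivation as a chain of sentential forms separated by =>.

S => D west   [S → D west]
D west => west S F west   [D → west S F]
west S F west => west D west F west   [S → D west]
west D west F west => west west D the west F west   [D → west D the]
west west D the west F west => west west west D the the west F west   [D → west D the]
west west west D the the west F west => west west west west D the the the west F west   [D → west D the]
west west west west D the the the west F west => west west west west the the the the west F west   [D → the]
west west west west the the the the west F west => west west west west the the the the west west west   [F → west]

S => D west => west S F west => west D west F west => west west D the west F west => west west west D the the west F west => west west west west D the the the west F west => west west west west the the the the west F west => west west west west the the the the west west west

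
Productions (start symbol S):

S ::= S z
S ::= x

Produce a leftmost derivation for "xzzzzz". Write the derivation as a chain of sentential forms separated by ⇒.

S ⇒ Sz   [S ::= S z]
Sz ⇒ Szz   [S ::= S z]
Szz ⇒ Szzz   [S ::= S z]
Szzz ⇒ Szzzz   [S ::= S z]
Szzzz ⇒ Szzzzz   [S ::= S z]
Szzzzz ⇒ xzzzzz   [S ::= x]

S⇒Sz⇒Szz⇒Szzz⇒Szzzz⇒Szzzzz⇒xzzzzz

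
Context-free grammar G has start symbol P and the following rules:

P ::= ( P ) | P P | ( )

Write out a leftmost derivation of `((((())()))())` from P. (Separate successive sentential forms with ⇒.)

P ⇒ (P)   [P ::= ( P )]
(P) ⇒ (PP)   [P ::= P P]
(PP) ⇒ ((P)P)   [P ::= ( P )]
((P)P) ⇒ (((P))P)   [P ::= ( P )]
(((P))P) ⇒ (((PP))P)   [P ::= P P]
(((PP))P) ⇒ ((((P)P))P)   [P ::= ( P )]
((((P)P))P) ⇒ ((((())P))P)   [P ::= ( )]
((((())P))P) ⇒ ((((())()))P)   [P ::= ( )]
((((())()))P) ⇒ ((((())()))())   [P ::= ( )]

P ⇒ (P) ⇒ (PP) ⇒ ((P)P) ⇒ (((P))P) ⇒ (((PP))P) ⇒ ((((P)P))P) ⇒ ((((())P))P) ⇒ ((((())()))P) ⇒ ((((())()))())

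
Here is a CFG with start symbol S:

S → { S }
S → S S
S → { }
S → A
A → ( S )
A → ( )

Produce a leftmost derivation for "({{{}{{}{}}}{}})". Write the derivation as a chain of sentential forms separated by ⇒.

S⇒A⇒(S)⇒({S})⇒({SS})⇒({{S}S})⇒({{SS}S})⇒({{{}S}S})⇒({{{}{S}}S})⇒({{{}{SS}}S})⇒({{{}{{}S}}S})⇒({{{}{{}{}}}S})⇒({{{}{{}{}}}{}})

S ⇒ A   [S → A]
A ⇒ (S)   [A → ( S )]
(S) ⇒ ({S})   [S → { S }]
({S}) ⇒ ({SS})   [S → S S]
({SS}) ⇒ ({{S}S})   [S → { S }]
({{S}S}) ⇒ ({{SS}S})   [S → S S]
({{SS}S}) ⇒ ({{{}S}S})   [S → { }]
({{{}S}S}) ⇒ ({{{}{S}}S})   [S → { S }]
({{{}{S}}S}) ⇒ ({{{}{SS}}S})   [S → S S]
({{{}{SS}}S}) ⇒ ({{{}{{}S}}S})   [S → { }]
({{{}{{}S}}S}) ⇒ ({{{}{{}{}}}S})   [S → { }]
({{{}{{}{}}}S}) ⇒ ({{{}{{}{}}}{}})   [S → { }]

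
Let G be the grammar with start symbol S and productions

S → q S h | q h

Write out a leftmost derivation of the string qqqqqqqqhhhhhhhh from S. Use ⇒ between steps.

S ⇒ qSh   [S → q S h]
qSh ⇒ qqShh   [S → q S h]
qqShh ⇒ qqqShhh   [S → q S h]
qqqShhh ⇒ qqqqShhhh   [S → q S h]
qqqqShhhh ⇒ qqqqqShhhhh   [S → q S h]
qqqqqShhhhh ⇒ qqqqqqShhhhhh   [S → q S h]
qqqqqqShhhhhh ⇒ qqqqqqqShhhhhhh   [S → q S h]
qqqqqqqShhhhhhh ⇒ qqqqqqqqhhhhhhhh   [S → q h]

S ⇒ qSh ⇒ qqShh ⇒ qqqShhh ⇒ qqqqShhhh ⇒ qqqqqShhhhh ⇒ qqqqqqShhhhhh ⇒ qqqqqqqShhhhhhh ⇒ qqqqqqqqhhhhhhhh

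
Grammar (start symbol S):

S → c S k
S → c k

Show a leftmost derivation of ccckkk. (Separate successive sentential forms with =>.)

S => cSk => ccSkk => ccckkk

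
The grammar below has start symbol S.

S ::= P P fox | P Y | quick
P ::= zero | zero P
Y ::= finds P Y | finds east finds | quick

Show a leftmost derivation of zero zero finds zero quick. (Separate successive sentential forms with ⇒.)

S ⇒ P Y   [S ::= P Y]
P Y ⇒ zero P Y   [P ::= zero P]
zero P Y ⇒ zero zero Y   [P ::= zero]
zero zero Y ⇒ zero zero finds P Y   [Y ::= finds P Y]
zero zero finds P Y ⇒ zero zero finds zero Y   [P ::= zero]
zero zero finds zero Y ⇒ zero zero finds zero quick   [Y ::= quick]

S ⇒ P Y ⇒ zero P Y ⇒ zero zero Y ⇒ zero zero finds P Y ⇒ zero zero finds zero Y ⇒ zero zero finds zero quick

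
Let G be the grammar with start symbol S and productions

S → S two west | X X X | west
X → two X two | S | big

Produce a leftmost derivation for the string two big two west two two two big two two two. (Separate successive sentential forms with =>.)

S => X X X   [S → X X X]
X X X => two X two X X   [X → two X two]
two X two X X => two big two X X   [X → big]
two big two X X => two big two S X   [X → S]
two big two S X => two big two west X   [S → west]
two big two west X => two big two west two X two   [X → two X two]
two big two west two X two => two big two west two two X two two   [X → two X two]
two big two west two two X two two => two big two west two two two X two two two   [X → two X two]
two big two west two two two X two two two => two big two west two two two big two two two   [X → big]

S => X X X => two X two X X => two big two X X => two big two S X => two big two west X => two big two west two X two => two big two west two two X two two => two big two west two two two X two two two => two big two west two two two big two two two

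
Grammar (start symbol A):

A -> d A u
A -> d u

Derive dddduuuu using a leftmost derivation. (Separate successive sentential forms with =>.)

A => dAu => ddAuu => dddAuuu => dddduuuu

A => dAu   [A -> d A u]
dAu => ddAuu   [A -> d A u]
ddAuu => dddAuuu   [A -> d A u]
dddAuuu => dddduuuu   [A -> d u]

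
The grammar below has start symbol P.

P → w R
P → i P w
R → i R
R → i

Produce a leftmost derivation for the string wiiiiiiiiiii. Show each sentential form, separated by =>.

P => wR   [P → w R]
wR => wiR   [R → i R]
wiR => wiiR   [R → i R]
wiiR => wiiiR   [R → i R]
wiiiR => wiiiiR   [R → i R]
wiiiiR => wiiiiiR   [R → i R]
wiiiiiR => wiiiiiiR   [R → i R]
wiiiiiiR => wiiiiiiiR   [R → i R]
wiiiiiiiR => wiiiiiiiiR   [R → i R]
wiiiiiiiiR => wiiiiiiiiiR   [R → i R]
wiiiiiiiiiR => wiiiiiiiiiiR   [R → i R]
wiiiiiiiiiiR => wiiiiiiiiiii   [R → i]

P => wR => wiR => wiiR => wiiiR => wiiiiR => wiiiiiR => wiiiiiiR => wiiiiiiiR => wiiiiiiiiR => wiiiiiiiiiR => wiiiiiiiiiiR => wiiiiiiiiiii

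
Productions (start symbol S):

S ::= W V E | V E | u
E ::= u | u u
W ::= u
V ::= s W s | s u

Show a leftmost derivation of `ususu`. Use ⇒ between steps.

S⇒WVE⇒uVE⇒usWsE⇒ususE⇒ususu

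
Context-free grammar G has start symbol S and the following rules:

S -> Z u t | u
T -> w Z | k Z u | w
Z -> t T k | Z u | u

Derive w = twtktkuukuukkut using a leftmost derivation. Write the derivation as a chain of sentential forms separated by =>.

S=>Zut=>tTkut=>twZkut=>twtTkkut=>twtkZukkut=>twtkZuukkut=>twtktTkuukkut=>twtktkZukuukkut=>twtktkuukuukkut

S => Zut   [S -> Z u t]
Zut => tTkut   [Z -> t T k]
tTkut => twZkut   [T -> w Z]
twZkut => twtTkkut   [Z -> t T k]
twtTkkut => twtkZukkut   [T -> k Z u]
twtkZukkut => twtkZuukkut   [Z -> Z u]
twtkZuukkut => twtktTkuukkut   [Z -> t T k]
twtktTkuukkut => twtktkZukuukkut   [T -> k Z u]
twtktkZukuukkut => twtktkuukuukkut   [Z -> u]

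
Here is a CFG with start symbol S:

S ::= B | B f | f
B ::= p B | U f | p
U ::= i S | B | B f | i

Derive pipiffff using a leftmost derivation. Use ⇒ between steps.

S ⇒ B ⇒ pB ⇒ pUf ⇒ piSf ⇒ piBff ⇒ pipBff ⇒ pipUfff ⇒ pipiSfff ⇒ pipiffff

S ⇒ B   [S ::= B]
B ⇒ pB   [B ::= p B]
pB ⇒ pUf   [B ::= U f]
pUf ⇒ piSf   [U ::= i S]
piSf ⇒ piBff   [S ::= B f]
piBff ⇒ pipBff   [B ::= p B]
pipBff ⇒ pipUfff   [B ::= U f]
pipUfff ⇒ pipiSfff   [U ::= i S]
pipiSfff ⇒ pipiffff   [S ::= f]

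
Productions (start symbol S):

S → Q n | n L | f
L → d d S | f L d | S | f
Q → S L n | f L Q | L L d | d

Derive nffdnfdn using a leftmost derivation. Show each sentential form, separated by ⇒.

S ⇒ nL ⇒ nS ⇒ nQn ⇒ nLLdn ⇒ nfLdLdn ⇒ nffdLdn ⇒ nffdSdn ⇒ nffdnLdn ⇒ nffdnfdn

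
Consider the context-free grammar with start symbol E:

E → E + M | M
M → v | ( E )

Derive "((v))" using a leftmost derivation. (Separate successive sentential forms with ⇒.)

E⇒M⇒(E)⇒(M)⇒((E))⇒((M))⇒((v))

E ⇒ M   [E → M]
M ⇒ (E)   [M → ( E )]
(E) ⇒ (M)   [E → M]
(M) ⇒ ((E))   [M → ( E )]
((E)) ⇒ ((M))   [E → M]
((M)) ⇒ ((v))   [M → v]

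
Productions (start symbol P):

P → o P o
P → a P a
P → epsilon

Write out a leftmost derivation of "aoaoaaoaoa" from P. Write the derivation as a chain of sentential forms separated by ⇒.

P⇒aPa⇒aoPoa⇒aoaPaoa⇒aoaoPoaoa⇒aoaoaPaoaoa⇒aoaoaaoaoa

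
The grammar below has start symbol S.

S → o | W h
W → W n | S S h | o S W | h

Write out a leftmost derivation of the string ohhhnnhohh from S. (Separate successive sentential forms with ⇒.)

S ⇒ Wh   [S → W h]
Wh ⇒ SShh   [W → S S h]
SShh ⇒ WhShh   [S → W h]
WhShh ⇒ WnhShh   [W → W n]
WnhShh ⇒ WnnhShh   [W → W n]
WnnhShh ⇒ SShnnhShh   [W → S S h]
SShnnhShh ⇒ oShnnhShh   [S → o]
oShnnhShh ⇒ oWhhnnhShh   [S → W h]
oWhhnnhShh ⇒ ohhhnnhShh   [W → h]
ohhhnnhShh ⇒ ohhhnnhohh   [S → o]

S⇒Wh⇒SShh⇒WhShh⇒WnhShh⇒WnnhShh⇒SShnnhShh⇒oShnnhShh⇒oWhhnnhShh⇒ohhhnnhShh⇒ohhhnnhohh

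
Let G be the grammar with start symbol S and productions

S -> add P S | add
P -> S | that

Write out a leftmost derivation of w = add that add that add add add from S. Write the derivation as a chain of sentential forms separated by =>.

S => add P S   [S -> add P S]
add P S => add that S   [P -> that]
add that S => add that add P S   [S -> add P S]
add that add P S => add that add that S   [P -> that]
add that add that S => add that add that add P S   [S -> add P S]
add that add that add P S => add that add that add S S   [P -> S]
add that add that add S S => add that add that add add S   [S -> add]
add that add that add add S => add that add that add add add   [S -> add]

S => add P S => add that S => add that add P S => add that add that S => add that add that add P S => add that add that add S S => add that add that add add S => add that add that add add add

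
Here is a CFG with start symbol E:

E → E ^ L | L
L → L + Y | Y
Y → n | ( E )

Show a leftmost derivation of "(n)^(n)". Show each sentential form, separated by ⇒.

E⇒E^L⇒L^L⇒Y^L⇒(E)^L⇒(L)^L⇒(Y)^L⇒(n)^L⇒(n)^Y⇒(n)^(E)⇒(n)^(L)⇒(n)^(Y)⇒(n)^(n)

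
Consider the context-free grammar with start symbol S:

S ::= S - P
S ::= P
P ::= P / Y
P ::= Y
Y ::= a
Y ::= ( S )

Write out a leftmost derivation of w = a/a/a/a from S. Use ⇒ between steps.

S ⇒ P   [S ::= P]
P ⇒ P/Y   [P ::= P / Y]
P/Y ⇒ P/Y/Y   [P ::= P / Y]
P/Y/Y ⇒ P/Y/Y/Y   [P ::= P / Y]
P/Y/Y/Y ⇒ Y/Y/Y/Y   [P ::= Y]
Y/Y/Y/Y ⇒ a/Y/Y/Y   [Y ::= a]
a/Y/Y/Y ⇒ a/a/Y/Y   [Y ::= a]
a/a/Y/Y ⇒ a/a/a/Y   [Y ::= a]
a/a/a/Y ⇒ a/a/a/a   [Y ::= a]

S⇒P⇒P/Y⇒P/Y/Y⇒P/Y/Y/Y⇒Y/Y/Y/Y⇒a/Y/Y/Y⇒a/a/Y/Y⇒a/a/a/Y⇒a/a/a/a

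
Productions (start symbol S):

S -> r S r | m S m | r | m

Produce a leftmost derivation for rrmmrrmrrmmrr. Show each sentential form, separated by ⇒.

S ⇒ rSr ⇒ rrSrr ⇒ rrmSmrr ⇒ rrmmSmmrr ⇒ rrmmrSrmmrr ⇒ rrmmrrSrrmmrr ⇒ rrmmrrmrrmmrr

S ⇒ rSr   [S -> r S r]
rSr ⇒ rrSrr   [S -> r S r]
rrSrr ⇒ rrmSmrr   [S -> m S m]
rrmSmrr ⇒ rrmmSmmrr   [S -> m S m]
rrmmSmmrr ⇒ rrmmrSrmmrr   [S -> r S r]
rrmmrSrmmrr ⇒ rrmmrrSrrmmrr   [S -> r S r]
rrmmrrSrrmmrr ⇒ rrmmrrmrrmmrr   [S -> m]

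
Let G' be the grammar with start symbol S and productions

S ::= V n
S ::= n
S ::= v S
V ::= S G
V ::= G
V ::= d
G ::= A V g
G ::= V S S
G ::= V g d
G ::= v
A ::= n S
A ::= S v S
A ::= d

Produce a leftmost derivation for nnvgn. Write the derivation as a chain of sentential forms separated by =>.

S=>Vn=>Gn=>AVgn=>nSVgn=>nnVgn=>nnGgn=>nnvgn

S => Vn   [S ::= V n]
Vn => Gn   [V ::= G]
Gn => AVgn   [G ::= A V g]
AVgn => nSVgn   [A ::= n S]
nSVgn => nnVgn   [S ::= n]
nnVgn => nnGgn   [V ::= G]
nnGgn => nnvgn   [G ::= v]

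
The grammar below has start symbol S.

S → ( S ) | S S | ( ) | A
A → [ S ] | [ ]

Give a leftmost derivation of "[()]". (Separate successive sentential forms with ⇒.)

S ⇒ A ⇒ [S] ⇒ [()]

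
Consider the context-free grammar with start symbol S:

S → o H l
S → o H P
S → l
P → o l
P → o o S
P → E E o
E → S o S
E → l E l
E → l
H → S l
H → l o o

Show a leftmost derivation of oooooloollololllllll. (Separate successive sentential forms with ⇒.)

S⇒oHl⇒oSll⇒ooHlll⇒ooSllll⇒oooHlllll⇒oooSllllll⇒ooooHPllllll⇒ooooSlPllllll⇒oooooHPlPllllll⇒ooooolooPlPllllll⇒ooooolooEEolPllllll⇒oooooloolEolPllllll⇒oooooloollolPllllll⇒oooooloollololllllll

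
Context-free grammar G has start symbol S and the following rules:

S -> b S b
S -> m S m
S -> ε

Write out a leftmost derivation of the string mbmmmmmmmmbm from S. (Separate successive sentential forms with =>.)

S=>mSm=>mbSbm=>mbmSmbm=>mbmmSmmbm=>mbmmmSmmmbm=>mbmmmmSmmmmbm=>mbmmmmmmmmbm

S => mSm   [S -> m S m]
mSm => mbSbm   [S -> b S b]
mbSbm => mbmSmbm   [S -> m S m]
mbmSmbm => mbmmSmmbm   [S -> m S m]
mbmmSmmbm => mbmmmSmmmbm   [S -> m S m]
mbmmmSmmmbm => mbmmmmSmmmmbm   [S -> m S m]
mbmmmmSmmmmbm => mbmmmmmmmmbm   [S -> ε]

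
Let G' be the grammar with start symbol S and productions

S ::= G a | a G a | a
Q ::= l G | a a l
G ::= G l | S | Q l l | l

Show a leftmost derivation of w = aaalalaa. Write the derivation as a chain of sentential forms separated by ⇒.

S ⇒ aGa ⇒ aSa ⇒ aaGaa ⇒ aaGlaa ⇒ aaSlaa ⇒ aaaGalaa ⇒ aaalalaa

S ⇒ aGa   [S ::= a G a]
aGa ⇒ aSa   [G ::= S]
aSa ⇒ aaGaa   [S ::= a G a]
aaGaa ⇒ aaGlaa   [G ::= G l]
aaGlaa ⇒ aaSlaa   [G ::= S]
aaSlaa ⇒ aaaGalaa   [S ::= a G a]
aaaGalaa ⇒ aaalalaa   [G ::= l]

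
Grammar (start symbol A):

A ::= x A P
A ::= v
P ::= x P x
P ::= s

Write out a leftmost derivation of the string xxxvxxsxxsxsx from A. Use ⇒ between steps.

A ⇒ xAP ⇒ xxAPP ⇒ xxxAPPP ⇒ xxxvPPP ⇒ xxxvxPxPP ⇒ xxxvxxPxxPP ⇒ xxxvxxsxxPP ⇒ xxxvxxsxxsP ⇒ xxxvxxsxxsxPx ⇒ xxxvxxsxxsxsx

A ⇒ xAP   [A ::= x A P]
xAP ⇒ xxAPP   [A ::= x A P]
xxAPP ⇒ xxxAPPP   [A ::= x A P]
xxxAPPP ⇒ xxxvPPP   [A ::= v]
xxxvPPP ⇒ xxxvxPxPP   [P ::= x P x]
xxxvxPxPP ⇒ xxxvxxPxxPP   [P ::= x P x]
xxxvxxPxxPP ⇒ xxxvxxsxxPP   [P ::= s]
xxxvxxsxxPP ⇒ xxxvxxsxxsP   [P ::= s]
xxxvxxsxxsP ⇒ xxxvxxsxxsxPx   [P ::= x P x]
xxxvxxsxxsxPx ⇒ xxxvxxsxxsxsx   [P ::= s]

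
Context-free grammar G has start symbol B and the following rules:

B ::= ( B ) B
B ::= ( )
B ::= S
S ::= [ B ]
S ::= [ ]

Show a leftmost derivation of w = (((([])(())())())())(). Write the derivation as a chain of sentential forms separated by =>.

B => (B)B   [B ::= ( B ) B]
(B)B => ((B)B)B   [B ::= ( B ) B]
((B)B)B => (((B)B)B)B   [B ::= ( B ) B]
(((B)B)B)B => ((((B)B)B)B)B   [B ::= ( B ) B]
((((B)B)B)B)B => ((((S)B)B)B)B   [B ::= S]
((((S)B)B)B)B => (((([])B)B)B)B   [S ::= [ ]]
(((([])B)B)B)B => (((([])(B)B)B)B)B   [B ::= ( B ) B]
(((([])(B)B)B)B)B => (((([])(())B)B)B)B   [B ::= ( )]
(((([])(())B)B)B)B => (((([])(())())B)B)B   [B ::= ( )]
(((([])(())())B)B)B => (((([])(())())())B)B   [B ::= ( )]
(((([])(())())())B)B => (((([])(())())())())B   [B ::= ( )]
(((([])(())())())())B => (((([])(())())())())()   [B ::= ( )]

B => (B)B => ((B)B)B => (((B)B)B)B => ((((B)B)B)B)B => ((((S)B)B)B)B => (((([])B)B)B)B => (((([])(B)B)B)B)B => (((([])(())B)B)B)B => (((([])(())())B)B)B => (((([])(())())())B)B => (((([])(())())())())B => (((([])(())())())())()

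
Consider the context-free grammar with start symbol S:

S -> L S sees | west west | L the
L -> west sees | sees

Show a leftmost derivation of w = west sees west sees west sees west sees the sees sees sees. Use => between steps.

S => L S sees => west sees S sees => west sees L S sees sees => west sees west sees S sees sees => west sees west sees L S sees sees sees => west sees west sees west sees S sees sees sees => west sees west sees west sees L the sees sees sees => west sees west sees west sees west sees the sees sees sees

S => L S sees   [S -> L S sees]
L S sees => west sees S sees   [L -> west sees]
west sees S sees => west sees L S sees sees   [S -> L S sees]
west sees L S sees sees => west sees west sees S sees sees   [L -> west sees]
west sees west sees S sees sees => west sees west sees L S sees sees sees   [S -> L S sees]
west sees west sees L S sees sees sees => west sees west sees west sees S sees sees sees   [L -> west sees]
west sees west sees west sees S sees sees sees => west sees west sees west sees L the sees sees sees   [S -> L the]
west sees west sees west sees L the sees sees sees => west sees west sees west sees west sees the sees sees sees   [L -> west sees]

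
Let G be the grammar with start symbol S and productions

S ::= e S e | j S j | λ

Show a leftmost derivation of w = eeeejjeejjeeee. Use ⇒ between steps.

S⇒eSe⇒eeSee⇒eeeSeee⇒eeeeSeeee⇒eeeejSjeeee⇒eeeejjSjjeeee⇒eeeejjeSejjeeee⇒eeeejjeejjeeee

S ⇒ eSe   [S ::= e S e]
eSe ⇒ eeSee   [S ::= e S e]
eeSee ⇒ eeeSeee   [S ::= e S e]
eeeSeee ⇒ eeeeSeeee   [S ::= e S e]
eeeeSeeee ⇒ eeeejSjeeee   [S ::= j S j]
eeeejSjeeee ⇒ eeeejjSjjeeee   [S ::= j S j]
eeeejjSjjeeee ⇒ eeeejjeSejjeeee   [S ::= e S e]
eeeejjeSejjeeee ⇒ eeeejjeejjeeee   [S ::= λ]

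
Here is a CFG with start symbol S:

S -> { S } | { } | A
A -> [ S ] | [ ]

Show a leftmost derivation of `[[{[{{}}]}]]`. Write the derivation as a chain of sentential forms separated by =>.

S => A   [S -> A]
A => [S]   [A -> [ S ]]
[S] => [A]   [S -> A]
[A] => [[S]]   [A -> [ S ]]
[[S]] => [[{S}]]   [S -> { S }]
[[{S}]] => [[{A}]]   [S -> A]
[[{A}]] => [[{[S]}]]   [A -> [ S ]]
[[{[S]}]] => [[{[{S}]}]]   [S -> { S }]
[[{[{S}]}]] => [[{[{{}}]}]]   [S -> { }]

S=>A=>[S]=>[A]=>[[S]]=>[[{S}]]=>[[{A}]]=>[[{[S]}]]=>[[{[{S}]}]]=>[[{[{{}}]}]]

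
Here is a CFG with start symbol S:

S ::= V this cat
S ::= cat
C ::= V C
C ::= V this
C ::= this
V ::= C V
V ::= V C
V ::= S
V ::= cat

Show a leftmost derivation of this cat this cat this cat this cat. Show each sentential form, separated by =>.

S => V this cat   [S ::= V this cat]
V this cat => S this cat   [V ::= S]
S this cat => V this cat this cat   [S ::= V this cat]
V this cat this cat => S this cat this cat   [V ::= S]
S this cat this cat => V this cat this cat this cat   [S ::= V this cat]
V this cat this cat this cat => C V this cat this cat this cat   [V ::= C V]
C V this cat this cat this cat => this V this cat this cat this cat   [C ::= this]
this V this cat this cat this cat => this cat this cat this cat this cat   [V ::= cat]

S => V this cat => S this cat => V this cat this cat => S this cat this cat => V this cat this cat this cat => C V this cat this cat this cat => this V this cat this cat this cat => this cat this cat this cat this cat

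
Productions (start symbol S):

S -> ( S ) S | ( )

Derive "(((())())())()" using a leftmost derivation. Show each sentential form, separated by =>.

S=>(S)S=>((S)S)S=>(((S)S)S)S=>(((())S)S)S=>(((())())S)S=>(((())())())S=>(((())())())()

S => (S)S   [S -> ( S ) S]
(S)S => ((S)S)S   [S -> ( S ) S]
((S)S)S => (((S)S)S)S   [S -> ( S ) S]
(((S)S)S)S => (((())S)S)S   [S -> ( )]
(((())S)S)S => (((())())S)S   [S -> ( )]
(((())())S)S => (((())())())S   [S -> ( )]
(((())())())S => (((())())())()   [S -> ( )]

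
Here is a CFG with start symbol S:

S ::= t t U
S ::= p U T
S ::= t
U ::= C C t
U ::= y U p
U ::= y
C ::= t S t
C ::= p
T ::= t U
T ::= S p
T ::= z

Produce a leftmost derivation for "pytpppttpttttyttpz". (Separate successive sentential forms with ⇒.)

S ⇒ pUT ⇒ pyUpT ⇒ pyCCtpT ⇒ pytStCtpT ⇒ pytpUTtCtpT ⇒ pytpCCtTtCtpT ⇒ pytppCtTtCtpT ⇒ pytppptTtCtpT ⇒ pytppptSptCtpT ⇒ pytpppttptCtpT ⇒ pytpppttpttSttpT ⇒ pytpppttpttttUttpT ⇒ pytpppttpttttyttpT ⇒ pytpppttpttttyttpz

S ⇒ pUT   [S ::= p U T]
pUT ⇒ pyUpT   [U ::= y U p]
pyUpT ⇒ pyCCtpT   [U ::= C C t]
pyCCtpT ⇒ pytStCtpT   [C ::= t S t]
pytStCtpT ⇒ pytpUTtCtpT   [S ::= p U T]
pytpUTtCtpT ⇒ pytpCCtTtCtpT   [U ::= C C t]
pytpCCtTtCtpT ⇒ pytppCtTtCtpT   [C ::= p]
pytppCtTtCtpT ⇒ pytppptTtCtpT   [C ::= p]
pytppptTtCtpT ⇒ pytppptSptCtpT   [T ::= S p]
pytppptSptCtpT ⇒ pytpppttptCtpT   [S ::= t]
pytpppttptCtpT ⇒ pytpppttpttSttpT   [C ::= t S t]
pytpppttpttSttpT ⇒ pytpppttpttttUttpT   [S ::= t t U]
pytpppttpttttUttpT ⇒ pytpppttpttttyttpT   [U ::= y]
pytpppttpttttyttpT ⇒ pytpppttpttttyttpz   [T ::= z]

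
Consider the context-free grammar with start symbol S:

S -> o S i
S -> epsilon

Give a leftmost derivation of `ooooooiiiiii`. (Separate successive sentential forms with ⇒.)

S ⇒ oSi   [S -> o S i]
oSi ⇒ ooSii   [S -> o S i]
ooSii ⇒ oooSiii   [S -> o S i]
oooSiii ⇒ ooooSiiii   [S -> o S i]
ooooSiiii ⇒ oooooSiiiii   [S -> o S i]
oooooSiiiii ⇒ ooooooSiiiiii   [S -> o S i]
ooooooSiiiiii ⇒ ooooooiiiiii   [S -> epsilon]

S ⇒ oSi ⇒ ooSii ⇒ oooSiii ⇒ ooooSiiii ⇒ oooooSiiiii ⇒ ooooooSiiiiii ⇒ ooooooiiiiii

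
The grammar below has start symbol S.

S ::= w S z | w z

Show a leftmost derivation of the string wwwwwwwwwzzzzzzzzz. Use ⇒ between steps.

S⇒wSz⇒wwSzz⇒wwwSzzz⇒wwwwSzzzz⇒wwwwwSzzzzz⇒wwwwwwSzzzzzz⇒wwwwwwwSzzzzzzz⇒wwwwwwwwSzzzzzzzz⇒wwwwwwwwwzzzzzzzzz

S ⇒ wSz   [S ::= w S z]
wSz ⇒ wwSzz   [S ::= w S z]
wwSzz ⇒ wwwSzzz   [S ::= w S z]
wwwSzzz ⇒ wwwwSzzzz   [S ::= w S z]
wwwwSzzzz ⇒ wwwwwSzzzzz   [S ::= w S z]
wwwwwSzzzzz ⇒ wwwwwwSzzzzzz   [S ::= w S z]
wwwwwwSzzzzzz ⇒ wwwwwwwSzzzzzzz   [S ::= w S z]
wwwwwwwSzzzzzzz ⇒ wwwwwwwwSzzzzzzzz   [S ::= w S z]
wwwwwwwwSzzzzzzzz ⇒ wwwwwwwwwzzzzzzzzz   [S ::= w z]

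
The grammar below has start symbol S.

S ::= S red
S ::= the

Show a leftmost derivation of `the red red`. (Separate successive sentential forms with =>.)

S => S red => S red red => the red red

S => S red   [S ::= S red]
S red => S red red   [S ::= S red]
S red red => the red red   [S ::= the]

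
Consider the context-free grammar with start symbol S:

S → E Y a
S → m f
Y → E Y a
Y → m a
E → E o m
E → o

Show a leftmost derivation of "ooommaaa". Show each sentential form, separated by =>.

S=>EYa=>oYa=>oEYaa=>oEomYaa=>ooomYaa=>ooommaaa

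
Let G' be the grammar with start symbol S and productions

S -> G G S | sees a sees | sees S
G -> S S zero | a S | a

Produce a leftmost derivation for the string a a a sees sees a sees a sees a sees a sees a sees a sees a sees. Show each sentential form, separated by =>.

S => G G S   [S -> G G S]
G G S => a S G S   [G -> a S]
a S G S => a G G S G S   [S -> G G S]
a G G S G S => a a S G S G S   [G -> a S]
a a S G S G S => a a G G S G S G S   [S -> G G S]
a a G G S G S G S => a a a S G S G S G S   [G -> a S]
a a a S G S G S G S => a a a sees S G S G S G S   [S -> sees S]
a a a sees S G S G S G S => a a a sees sees a sees G S G S G S   [S -> sees a sees]
a a a sees sees a sees G S G S G S => a a a sees sees a sees a S G S G S   [G -> a]
a a a sees sees a sees a S G S G S => a a a sees sees a sees a sees a sees G S G S   [S -> sees a sees]
a a a sees sees a sees a sees a sees G S G S => a a a sees sees a sees a sees a sees a S G S   [G -> a]
a a a sees sees a sees a sees a sees a S G S => a a a sees sees a sees a sees a sees a sees a sees G S   [S -> sees a sees]
a a a sees sees a sees a sees a sees a sees a sees G S => a a a sees sees a sees a sees a sees a sees a sees a S   [G -> a]
a a a sees sees a sees a sees a sees a sees a sees a S => a a a sees sees a sees a sees a sees a sees a sees a sees a sees   [S -> sees a sees]

S => G G S => a S G S => a G G S G S => a a S G S G S => a a G G S G S G S => a a a S G S G S G S => a a a sees S G S G S G S => a a a sees sees a sees G S G S G S => a a a sees sees a sees a S G S G S => a a a sees sees a sees a sees a sees G S G S => a a a sees sees a sees a sees a sees a S G S => a a a sees sees a sees a sees a sees a sees a sees G S => a a a sees sees a sees a sees a sees a sees a sees a S => a a a sees sees a sees a sees a sees a sees a sees a sees a sees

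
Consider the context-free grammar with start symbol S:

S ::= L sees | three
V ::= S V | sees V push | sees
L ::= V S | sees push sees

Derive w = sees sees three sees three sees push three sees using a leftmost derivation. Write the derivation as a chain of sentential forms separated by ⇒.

S ⇒ L sees ⇒ V S sees ⇒ sees V push S sees ⇒ sees S V push S sees ⇒ sees L sees V push S sees ⇒ sees V S sees V push S sees ⇒ sees sees S sees V push S sees ⇒ sees sees three sees V push S sees ⇒ sees sees three sees S V push S sees ⇒ sees sees three sees three V push S sees ⇒ sees sees three sees three sees push S sees ⇒ sees sees three sees three sees push three sees

S ⇒ L sees   [S ::= L sees]
L sees ⇒ V S sees   [L ::= V S]
V S sees ⇒ sees V push S sees   [V ::= sees V push]
sees V push S sees ⇒ sees S V push S sees   [V ::= S V]
sees S V push S sees ⇒ sees L sees V push S sees   [S ::= L sees]
sees L sees V push S sees ⇒ sees V S sees V push S sees   [L ::= V S]
sees V S sees V push S sees ⇒ sees sees S sees V push S sees   [V ::= sees]
sees sees S sees V push S sees ⇒ sees sees three sees V push S sees   [S ::= three]
sees sees three sees V push S sees ⇒ sees sees three sees S V push S sees   [V ::= S V]
sees sees three sees S V push S sees ⇒ sees sees three sees three V push S sees   [S ::= three]
sees sees three sees three V push S sees ⇒ sees sees three sees three sees push S sees   [V ::= sees]
sees sees three sees three sees push S sees ⇒ sees sees three sees three sees push three sees   [S ::= three]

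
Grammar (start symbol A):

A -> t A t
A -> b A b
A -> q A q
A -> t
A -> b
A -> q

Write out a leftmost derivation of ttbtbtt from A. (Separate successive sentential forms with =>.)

A => tAt   [A -> t A t]
tAt => ttAtt   [A -> t A t]
ttAtt => ttbAbtt   [A -> b A b]
ttbAbtt => ttbtbtt   [A -> t]

A=>tAt=>ttAtt=>ttbAbtt=>ttbtbtt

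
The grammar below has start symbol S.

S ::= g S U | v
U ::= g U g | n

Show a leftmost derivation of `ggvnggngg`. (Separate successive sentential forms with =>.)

S => gSU => ggSUU => ggvUU => ggvnU => ggvngUg => ggvnggUgg => ggvnggngg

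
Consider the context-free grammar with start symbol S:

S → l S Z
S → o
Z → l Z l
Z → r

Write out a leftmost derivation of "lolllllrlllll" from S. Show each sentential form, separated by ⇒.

S ⇒ lSZ ⇒ loZ ⇒ lolZl ⇒ lollZll ⇒ lolllZlll ⇒ lollllZllll ⇒ lolllllZlllll ⇒ lolllllrlllll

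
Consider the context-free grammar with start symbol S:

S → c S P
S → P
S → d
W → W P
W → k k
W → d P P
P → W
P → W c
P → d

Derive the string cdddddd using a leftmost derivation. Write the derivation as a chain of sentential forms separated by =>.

S => cSP   [S → c S P]
cSP => cdP   [S → d]
cdP => cdW   [P → W]
cdW => cddPP   [W → d P P]
cddPP => cddWP   [P → W]
cddWP => cdddPPP   [W → d P P]
cdddPPP => cddddPP   [P → d]
cddddPP => cdddddP   [P → d]
cdddddP => cdddddd   [P → d]

S => cSP => cdP => cdW => cddPP => cddWP => cdddPPP => cddddPP => cdddddP => cdddddd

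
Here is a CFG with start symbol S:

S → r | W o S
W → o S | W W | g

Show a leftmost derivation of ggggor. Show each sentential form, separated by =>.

S => WoS => WWoS => WWWoS => WWWWoS => gWWWoS => ggWWoS => gggWoS => ggggoS => ggggor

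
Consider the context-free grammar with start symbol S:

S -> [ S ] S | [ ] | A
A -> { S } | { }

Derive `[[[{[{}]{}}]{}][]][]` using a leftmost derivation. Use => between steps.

S => [S]S => [[S]S]S => [[[S]S]S]S => [[[A]S]S]S => [[[{S}]S]S]S => [[[{[S]S}]S]S]S => [[[{[A]S}]S]S]S => [[[{[{}]S}]S]S]S => [[[{[{}]A}]S]S]S => [[[{[{}]{}}]S]S]S => [[[{[{}]{}}]A]S]S => [[[{[{}]{}}]{}]S]S => [[[{[{}]{}}]{}][]]S => [[[{[{}]{}}]{}][]][]

S => [S]S   [S -> [ S ] S]
[S]S => [[S]S]S   [S -> [ S ] S]
[[S]S]S => [[[S]S]S]S   [S -> [ S ] S]
[[[S]S]S]S => [[[A]S]S]S   [S -> A]
[[[A]S]S]S => [[[{S}]S]S]S   [A -> { S }]
[[[{S}]S]S]S => [[[{[S]S}]S]S]S   [S -> [ S ] S]
[[[{[S]S}]S]S]S => [[[{[A]S}]S]S]S   [S -> A]
[[[{[A]S}]S]S]S => [[[{[{}]S}]S]S]S   [A -> { }]
[[[{[{}]S}]S]S]S => [[[{[{}]A}]S]S]S   [S -> A]
[[[{[{}]A}]S]S]S => [[[{[{}]{}}]S]S]S   [A -> { }]
[[[{[{}]{}}]S]S]S => [[[{[{}]{}}]A]S]S   [S -> A]
[[[{[{}]{}}]A]S]S => [[[{[{}]{}}]{}]S]S   [A -> { }]
[[[{[{}]{}}]{}]S]S => [[[{[{}]{}}]{}][]]S   [S -> [ ]]
[[[{[{}]{}}]{}][]]S => [[[{[{}]{}}]{}][]][]   [S -> [ ]]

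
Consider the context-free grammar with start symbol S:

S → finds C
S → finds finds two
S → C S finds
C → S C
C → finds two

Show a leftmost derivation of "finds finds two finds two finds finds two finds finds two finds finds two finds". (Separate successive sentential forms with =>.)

S => C S finds   [S → C S finds]
C S finds => S C S finds   [C → S C]
S C S finds => C S finds C S finds   [S → C S finds]
C S finds C S finds => S C S finds C S finds   [C → S C]
S C S finds C S finds => finds C C S finds C S finds   [S → finds C]
finds C C S finds C S finds => finds finds two C S finds C S finds   [C → finds two]
finds finds two C S finds C S finds => finds finds two finds two S finds C S finds   [C → finds two]
finds finds two finds two S finds C S finds => finds finds two finds two finds finds two finds C S finds   [S → finds finds two]
finds finds two finds two finds finds two finds C S finds => finds finds two finds two finds finds two finds finds two S finds   [C → finds two]
finds finds two finds two finds finds two finds finds two S finds => finds finds two finds two finds finds two finds finds two finds finds two finds   [S → finds finds two]

S => C S finds => S C S finds => C S finds C S finds => S C S finds C S finds => finds C C S finds C S finds => finds finds two C S finds C S finds => finds finds two finds two S finds C S finds => finds finds two finds two finds finds two finds C S finds => finds finds two finds two finds finds two finds finds two S finds => finds finds two finds two finds finds two finds finds two finds finds two finds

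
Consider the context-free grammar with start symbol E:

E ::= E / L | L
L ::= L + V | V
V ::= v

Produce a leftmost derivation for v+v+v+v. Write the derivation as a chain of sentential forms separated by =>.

E=>L=>L+V=>L+V+V=>L+V+V+V=>V+V+V+V=>v+V+V+V=>v+v+V+V=>v+v+v+V=>v+v+v+v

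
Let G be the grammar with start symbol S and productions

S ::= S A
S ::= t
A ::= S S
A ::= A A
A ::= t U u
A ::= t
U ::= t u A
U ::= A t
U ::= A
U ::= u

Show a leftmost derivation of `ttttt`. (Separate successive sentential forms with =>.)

S => SA => SAA => tAA => tSSA => tSASA => ttASA => tttSA => ttttA => ttttt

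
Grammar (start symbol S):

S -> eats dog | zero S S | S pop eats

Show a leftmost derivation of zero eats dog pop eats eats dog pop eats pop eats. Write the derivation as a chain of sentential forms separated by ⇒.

S ⇒ S pop eats ⇒ zero S S pop eats ⇒ zero S pop eats S pop eats ⇒ zero eats dog pop eats S pop eats ⇒ zero eats dog pop eats S pop eats pop eats ⇒ zero eats dog pop eats eats dog pop eats pop eats

S ⇒ S pop eats   [S -> S pop eats]
S pop eats ⇒ zero S S pop eats   [S -> zero S S]
zero S S pop eats ⇒ zero S pop eats S pop eats   [S -> S pop eats]
zero S pop eats S pop eats ⇒ zero eats dog pop eats S pop eats   [S -> eats dog]
zero eats dog pop eats S pop eats ⇒ zero eats dog pop eats S pop eats pop eats   [S -> S pop eats]
zero eats dog pop eats S pop eats pop eats ⇒ zero eats dog pop eats eats dog pop eats pop eats   [S -> eats dog]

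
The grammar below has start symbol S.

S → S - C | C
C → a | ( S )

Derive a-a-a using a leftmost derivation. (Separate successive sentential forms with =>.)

S => S-C => S-C-C => C-C-C => a-C-C => a-a-C => a-a-a

S => S-C   [S → S - C]
S-C => S-C-C   [S → S - C]
S-C-C => C-C-C   [S → C]
C-C-C => a-C-C   [C → a]
a-C-C => a-a-C   [C → a]
a-a-C => a-a-a   [C → a]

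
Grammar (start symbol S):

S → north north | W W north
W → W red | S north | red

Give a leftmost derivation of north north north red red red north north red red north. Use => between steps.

S => W W north   [S → W W north]
W W north => W red W north   [W → W red]
W red W north => S north red W north   [W → S north]
S north red W north => north north north red W north   [S → north north]
north north north red W north => north north north red W red north   [W → W red]
north north north red W red north => north north north red W red red north   [W → W red]
north north north red W red red north => north north north red S north red red north   [W → S north]
north north north red S north red red north => north north north red W W north north red red north   [S → W W north]
north north north red W W north north red red north => north north north red red W north north red red north   [W → red]
north north north red red W north north red red north => north north north red red red north north red red north   [W → red]

S => W W north => W red W north => S north red W north => north north north red W north => north north north red W red north => north north north red W red red north => north north north red S north red red north => north north north red W W north north red red north => north north north red red W north north red red north => north north north red red red north north red red north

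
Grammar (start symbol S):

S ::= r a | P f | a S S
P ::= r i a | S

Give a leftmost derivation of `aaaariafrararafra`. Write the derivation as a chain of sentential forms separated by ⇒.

S ⇒ aSS ⇒ aPfS ⇒ aSfS ⇒ aaSSfS ⇒ aaaSSSfS ⇒ aaaaSSSSfS ⇒ aaaaPfSSSfS ⇒ aaaariafSSSfS ⇒ aaaariafraSSfS ⇒ aaaariafraraSfS ⇒ aaaariafrararafS ⇒ aaaariafrararafra

S ⇒ aSS   [S ::= a S S]
aSS ⇒ aPfS   [S ::= P f]
aPfS ⇒ aSfS   [P ::= S]
aSfS ⇒ aaSSfS   [S ::= a S S]
aaSSfS ⇒ aaaSSSfS   [S ::= a S S]
aaaSSSfS ⇒ aaaaSSSSfS   [S ::= a S S]
aaaaSSSSfS ⇒ aaaaPfSSSfS   [S ::= P f]
aaaaPfSSSfS ⇒ aaaariafSSSfS   [P ::= r i a]
aaaariafSSSfS ⇒ aaaariafraSSfS   [S ::= r a]
aaaariafraSSfS ⇒ aaaariafraraSfS   [S ::= r a]
aaaariafraraSfS ⇒ aaaariafrararafS   [S ::= r a]
aaaariafrararafS ⇒ aaaariafrararafra   [S ::= r a]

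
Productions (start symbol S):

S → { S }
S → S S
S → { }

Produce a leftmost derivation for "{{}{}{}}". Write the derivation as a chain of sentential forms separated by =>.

S=>{S}=>{SS}=>{SSS}=>{{}SS}=>{{}{}S}=>{{}{}{}}

S => {S}   [S → { S }]
{S} => {SS}   [S → S S]
{SS} => {SSS}   [S → S S]
{SSS} => {{}SS}   [S → { }]
{{}SS} => {{}{}S}   [S → { }]
{{}{}S} => {{}{}{}}   [S → { }]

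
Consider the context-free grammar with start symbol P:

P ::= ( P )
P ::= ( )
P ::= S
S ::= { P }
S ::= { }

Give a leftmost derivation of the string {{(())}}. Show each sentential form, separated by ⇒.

P ⇒ S   [P ::= S]
S ⇒ {P}   [S ::= { P }]
{P} ⇒ {S}   [P ::= S]
{S} ⇒ {{P}}   [S ::= { P }]
{{P}} ⇒ {{(P)}}   [P ::= ( P )]
{{(P)}} ⇒ {{(())}}   [P ::= ( )]

P ⇒ S ⇒ {P} ⇒ {S} ⇒ {{P}} ⇒ {{(P)}} ⇒ {{(())}}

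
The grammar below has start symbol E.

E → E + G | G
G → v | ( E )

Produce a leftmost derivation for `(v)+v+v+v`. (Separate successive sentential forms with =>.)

E => E+G => E+G+G => E+G+G+G => G+G+G+G => (E)+G+G+G => (G)+G+G+G => (v)+G+G+G => (v)+v+G+G => (v)+v+v+G => (v)+v+v+v

E => E+G   [E → E + G]
E+G => E+G+G   [E → E + G]
E+G+G => E+G+G+G   [E → E + G]
E+G+G+G => G+G+G+G   [E → G]
G+G+G+G => (E)+G+G+G   [G → ( E )]
(E)+G+G+G => (G)+G+G+G   [E → G]
(G)+G+G+G => (v)+G+G+G   [G → v]
(v)+G+G+G => (v)+v+G+G   [G → v]
(v)+v+G+G => (v)+v+v+G   [G → v]
(v)+v+v+G => (v)+v+v+v   [G → v]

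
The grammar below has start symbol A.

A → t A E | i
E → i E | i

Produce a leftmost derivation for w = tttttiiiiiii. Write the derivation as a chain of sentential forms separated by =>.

A => tAE   [A → t A E]
tAE => ttAEE   [A → t A E]
ttAEE => tttAEEE   [A → t A E]
tttAEEE => ttttAEEEE   [A → t A E]
ttttAEEEE => tttttAEEEEE   [A → t A E]
tttttAEEEEE => tttttiEEEEE   [A → i]
tttttiEEEEE => tttttiiEEEEE   [E → i E]
tttttiiEEEEE => tttttiiiEEEE   [E → i]
tttttiiiEEEE => tttttiiiiEEE   [E → i]
tttttiiiiEEE => tttttiiiiiEE   [E → i]
tttttiiiiiEE => tttttiiiiiiE   [E → i]
tttttiiiiiiE => tttttiiiiiii   [E → i]

A => tAE => ttAEE => tttAEEE => ttttAEEEE => tttttAEEEEE => tttttiEEEEE => tttttiiEEEEE => tttttiiiEEEE => tttttiiiiEEE => tttttiiiiiEE => tttttiiiiiiE => tttttiiiiiii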